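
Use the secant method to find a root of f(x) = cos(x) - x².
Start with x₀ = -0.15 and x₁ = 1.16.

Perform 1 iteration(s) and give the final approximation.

f(x) = cos(x) - x²
x₀ = -0.15, x₁ = 1.16

Secant formula: x_{n+1} = x_n - f(x_n)(x_n - x_{n-1})/(f(x_n) - f(x_{n-1}))

Iteration 1:
  f(-0.150000) = 0.966271
  f(1.160000) = -0.946260
  x_2 = 1.160000 - (-0.946260)×(1.160000 - (-0.150000))/(-0.946260 - 0.966271)
       = 0.511853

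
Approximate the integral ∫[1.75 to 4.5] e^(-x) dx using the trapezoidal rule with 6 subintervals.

f(x) = e^(-x)
a = 1.75, b = 4.5, n = 6
h = (b - a)/n = 0.458333

Trapezoidal rule: (h/2)[f(x₀) + 2f(x₁) + 2f(x₂) + ... + f(xₙ)]

x_0 = 1.7500, f(x_0) = 0.173774, coefficient = 1
x_1 = 2.2083, f(x_1) = 0.109884, coefficient = 2
x_2 = 2.6667, f(x_2) = 0.069483, coefficient = 2
x_3 = 3.1250, f(x_3) = 0.043937, coefficient = 2
x_4 = 3.5833, f(x_4) = 0.027783, coefficient = 2
x_5 = 4.0417, f(x_5) = 0.017568, coefficient = 2
x_6 = 4.5000, f(x_6) = 0.011109, coefficient = 1

I ≈ (0.458333/2) × 0.722193 = 0.165503
Exact value: 0.162665
Error: 0.002838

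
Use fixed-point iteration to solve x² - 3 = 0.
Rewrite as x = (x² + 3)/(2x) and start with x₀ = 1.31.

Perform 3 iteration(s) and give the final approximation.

Equation: x² - 3 = 0
Fixed-point form: x = (x² + 3)/(2x)
x₀ = 1.31

x_1 = g(1.310000) = 1.800038
x_2 = g(1.800038) = 1.733335
x_3 = g(1.733335) = 1.732051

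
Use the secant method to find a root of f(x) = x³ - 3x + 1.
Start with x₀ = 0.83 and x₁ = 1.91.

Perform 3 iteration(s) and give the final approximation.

f(x) = x³ - 3x + 1
x₀ = 0.83, x₁ = 1.91

Secant formula: x_{n+1} = x_n - f(x_n)(x_n - x_{n-1})/(f(x_n) - f(x_{n-1}))

Iteration 1:
  f(0.830000) = -0.918213
  f(1.910000) = 2.237871
  x_2 = 1.910000 - 2.237871×(1.910000 - 0.830000)/(2.237871 - (-0.918213))
       = 1.144209
Iteration 2:
  f(1.910000) = 2.237871
  f(1.144209) = -0.934612
  x_3 = 1.144209 - (-0.934612)×(1.144209 - 1.910000)/(-0.934612 - 2.237871)
       = 1.369811
Iteration 3:
  f(1.144209) = -0.934612
  f(1.369811) = -0.539145
  x_4 = 1.369811 - (-0.539145)×(1.369811 - 1.144209)/(-0.539145 - (-0.934612))
       = 1.677376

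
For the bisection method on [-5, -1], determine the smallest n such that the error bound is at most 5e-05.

We need (b-a)/2^n ≤ 5e-05
(-1 - (-5))/2^n ≤ 5e-05
4/2^n ≤ 5e-05
2^n ≥ 80000
n ≥ log₂(80000) = 16.29
n ≥ 17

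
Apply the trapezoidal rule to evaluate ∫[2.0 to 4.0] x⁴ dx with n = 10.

f(x) = x⁴
a = 2.0, b = 4.0, n = 10
h = (b - a)/n = 0.200000

Trapezoidal rule: (h/2)[f(x₀) + 2f(x₁) + 2f(x₂) + ... + f(xₙ)]

x_0 = 2.0000, f(x_0) = 16.000000, coefficient = 1
x_1 = 2.2000, f(x_1) = 23.425600, coefficient = 2
x_2 = 2.4000, f(x_2) = 33.177600, coefficient = 2
x_3 = 2.6000, f(x_3) = 45.697600, coefficient = 2
x_4 = 2.8000, f(x_4) = 61.465600, coefficient = 2
x_5 = 3.0000, f(x_5) = 81.000000, coefficient = 2
x_6 = 3.2000, f(x_6) = 104.857600, coefficient = 2
x_7 = 3.4000, f(x_7) = 133.633600, coefficient = 2
x_8 = 3.6000, f(x_8) = 167.961600, coefficient = 2
x_9 = 3.8000, f(x_9) = 208.513600, coefficient = 2
x_10 = 4.0000, f(x_10) = 256.000000, coefficient = 1

I ≈ (0.200000/2) × 1991.465600 = 199.146560
Exact value: 198.400000
Error: 0.746560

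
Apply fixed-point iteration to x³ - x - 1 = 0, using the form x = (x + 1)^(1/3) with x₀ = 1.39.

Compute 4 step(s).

Equation: x³ - x - 1 = 0
Fixed-point form: x = (x + 1)^(1/3)
x₀ = 1.39

x_1 = g(1.390000) = 1.337004
x_2 = g(1.337004) = 1.327048
x_3 = g(1.327048) = 1.325160
x_4 = g(1.325160) = 1.324802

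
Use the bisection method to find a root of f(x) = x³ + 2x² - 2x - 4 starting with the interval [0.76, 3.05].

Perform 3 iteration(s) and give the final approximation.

f(x) = x³ + 2x² - 2x - 4
Initial interval: [0.76, 3.05]

Iteration 1:
  c_1 = (0.760000 + 3.050000)/2 = 1.905000
  f(c_1) = f(1.905000) = 6.361343
  f(a) × f(c) < 0, new interval: [0.760000, 1.905000]
Iteration 2:
  c_2 = (0.760000 + 1.905000)/2 = 1.332500
  f(c_2) = f(1.332500) = -0.747959
  f(a) × f(c) ≥ 0, new interval: [1.332500, 1.905000]
Iteration 3:
  c_3 = (1.332500 + 1.905000)/2 = 1.618750
  f(c_3) = f(1.618750) = 2.244897
  f(a) × f(c) < 0, new interval: [1.332500, 1.618750]

After 3 iteration(s), the approximation is c_3 = 1.618750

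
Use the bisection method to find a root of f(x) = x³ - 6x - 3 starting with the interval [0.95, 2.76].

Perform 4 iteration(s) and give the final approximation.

f(x) = x³ - 6x - 3
Initial interval: [0.95, 2.76]

Iteration 1:
  c_1 = (0.950000 + 2.760000)/2 = 1.855000
  f(c_1) = f(1.855000) = -7.746899
  f(a) × f(c) ≥ 0, new interval: [1.855000, 2.760000]
Iteration 2:
  c_2 = (1.855000 + 2.760000)/2 = 2.307500
  f(c_2) = f(2.307500) = -4.558586
  f(a) × f(c) ≥ 0, new interval: [2.307500, 2.760000]
Iteration 3:
  c_3 = (2.307500 + 2.760000)/2 = 2.533750
  f(c_3) = f(2.533750) = -1.936106
  f(a) × f(c) ≥ 0, new interval: [2.533750, 2.760000]
Iteration 4:
  c_4 = (2.533750 + 2.760000)/2 = 2.646875
  f(c_4) = f(2.646875) = -0.337383
  f(a) × f(c) ≥ 0, new interval: [2.646875, 2.760000]

After 4 iteration(s), the approximation is c_4 = 2.646875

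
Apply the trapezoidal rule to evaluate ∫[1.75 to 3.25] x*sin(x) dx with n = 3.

f(x) = x*sin(x)
a = 1.75, b = 3.25, n = 3
h = (b - a)/n = 0.500000

Trapezoidal rule: (h/2)[f(x₀) + 2f(x₁) + 2f(x₂) + ... + f(xₙ)]

x_0 = 1.7500, f(x_0) = 1.721975, coefficient = 1
x_1 = 2.2500, f(x_1) = 1.750665, coefficient = 2
x_2 = 2.7500, f(x_2) = 1.049568, coefficient = 2
x_3 = 3.2500, f(x_3) = -0.351634, coefficient = 1

I ≈ (0.500000/2) × 6.970806 = 1.742702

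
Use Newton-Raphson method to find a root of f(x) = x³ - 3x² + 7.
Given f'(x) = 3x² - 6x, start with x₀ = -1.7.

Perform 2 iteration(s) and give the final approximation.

f(x) = x³ - 3x² + 7
f'(x) = 3x² - 6x
x₀ = -1.7

Newton-Raphson formula: x_{n+1} = x_n - f(x_n)/f'(x_n)

Iteration 1:
  f(-1.700000) = -6.583000
  f'(-1.700000) = 18.870000
  x_1 = -1.700000 - (-6.583000)/18.870000 = -1.351139
Iteration 2:
  f(-1.351139) = -0.943343
  f'(-1.351139) = 13.583569
  x_2 = -1.351139 - (-0.943343)/13.583569 = -1.281692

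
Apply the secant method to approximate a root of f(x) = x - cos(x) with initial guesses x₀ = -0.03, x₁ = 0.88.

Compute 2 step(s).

f(x) = x - cos(x)
x₀ = -0.03, x₁ = 0.88

Secant formula: x_{n+1} = x_n - f(x_n)(x_n - x_{n-1})/(f(x_n) - f(x_{n-1}))

Iteration 1:
  f(-0.030000) = -1.029550
  f(0.880000) = 0.242849
  x_2 = 0.880000 - 0.242849×(0.880000 - (-0.030000))/(0.242849 - (-1.029550))
       = 0.706318
Iteration 2:
  f(0.880000) = 0.242849
  f(0.706318) = -0.054438
  x_3 = 0.706318 - (-0.054438)×(0.706318 - 0.880000)/(-0.054438 - 0.242849)
       = 0.738122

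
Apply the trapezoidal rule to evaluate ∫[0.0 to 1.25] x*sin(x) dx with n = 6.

f(x) = x*sin(x)
a = 0.0, b = 1.25, n = 6
h = (b - a)/n = 0.208333

Trapezoidal rule: (h/2)[f(x₀) + 2f(x₁) + 2f(x₂) + ... + f(xₙ)]

x_0 = 0.0000, f(x_0) = 0.000000, coefficient = 1
x_1 = 0.2083, f(x_1) = 0.043089, coefficient = 2
x_2 = 0.4167, f(x_2) = 0.168631, coefficient = 2
x_3 = 0.6250, f(x_3) = 0.365686, coefficient = 2
x_4 = 0.8333, f(x_4) = 0.616814, coefficient = 2
x_5 = 1.0417, f(x_5) = 0.899215, coefficient = 2
x_6 = 1.2500, f(x_6) = 1.186231, coefficient = 1

I ≈ (0.208333/2) × 5.373102 = 0.559698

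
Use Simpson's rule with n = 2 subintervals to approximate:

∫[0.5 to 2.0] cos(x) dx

f(x) = cos(x)
a = 0.5, b = 2.0, n = 2
h = (b - a)/n = 0.750000

Simpson's rule: (h/3)[f(x₀) + 4f(x₁) + 2f(x₂) + ... + f(xₙ)]

x_0 = 0.5000, f(x_0) = 0.877583, coefficient = 1
x_1 = 1.2500, f(x_1) = 0.315322, coefficient = 4
x_2 = 2.0000, f(x_2) = -0.416147, coefficient = 1

I ≈ (0.750000/3) × 1.722725 = 0.430681
Exact value: 0.429872
Error: 0.000809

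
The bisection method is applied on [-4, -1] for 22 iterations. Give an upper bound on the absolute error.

Bisection error bound: |error| ≤ (b-a)/2^n
|error| ≤ (-1 - (-4))/2^22 = 3/2^22
|error| ≤ 0.0000007153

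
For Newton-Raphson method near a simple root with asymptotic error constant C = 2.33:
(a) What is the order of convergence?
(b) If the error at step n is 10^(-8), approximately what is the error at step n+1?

(a) Newton-Raphson has quadratic (order 2) convergence near simple roots.
    This means |e_{n+1}| ≈ C|e_n|².

(b) With |e_n| = 10^(-8) and C = 2.33:
    |e_{n+1}| ≈ 2.33 × (10^(-8))² = 2.33 × 10^(-16)

(a) 2 (quadratic); (b) |e_{n+1}| ≈ 2.330e-16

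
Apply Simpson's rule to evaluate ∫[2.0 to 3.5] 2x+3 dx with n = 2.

f(x) = 2x+3
a = 2.0, b = 3.5, n = 2
h = (b - a)/n = 0.750000

Simpson's rule: (h/3)[f(x₀) + 4f(x₁) + 2f(x₂) + ... + f(xₙ)]

x_0 = 2.0000, f(x_0) = 7.000000, coefficient = 1
x_1 = 2.7500, f(x_1) = 8.500000, coefficient = 4
x_2 = 3.5000, f(x_2) = 10.000000, coefficient = 1

I ≈ (0.750000/3) × 51.000000 = 12.750000
Exact value: 12.750000
Error: 0.000000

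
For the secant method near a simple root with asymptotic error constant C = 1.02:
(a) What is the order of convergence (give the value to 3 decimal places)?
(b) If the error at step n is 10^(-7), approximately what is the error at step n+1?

(a) Secant method has superlinear convergence with order φ = (1+√5)/2 ≈ 1.618.
    This means |e_{n+1}| ≈ C|e_n|^1.618.

(b) With |e_n| = 10^(-7) and C = 1.02:
    |e_{n+1}| ≈ 1.02 × (10^(-7))^1.618 = 1.02 × 10^(-11.33)

(a) ≈ 1.618 (golden ratio); (b) |e_{n+1}| ≈ 4.812e-12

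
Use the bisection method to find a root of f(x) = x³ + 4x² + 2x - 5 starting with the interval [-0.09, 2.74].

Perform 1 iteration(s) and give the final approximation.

f(x) = x³ + 4x² + 2x - 5
Initial interval: [-0.09, 2.74]

Iteration 1:
  c_1 = (-0.090000 + 2.740000)/2 = 1.325000
  f(c_1) = f(1.325000) = 6.998703
  f(a) × f(c) < 0, new interval: [-0.090000, 1.325000]

After 1 iteration(s), the approximation is c_1 = 1.325000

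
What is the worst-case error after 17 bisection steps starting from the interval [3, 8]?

Bisection error bound: |error| ≤ (b-a)/2^n
|error| ≤ (8 - 3)/2^17 = 5/2^17
|error| ≤ 0.0000381470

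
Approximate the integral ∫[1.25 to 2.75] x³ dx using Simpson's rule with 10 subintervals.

f(x) = x³
a = 1.25, b = 2.75, n = 10
h = (b - a)/n = 0.150000

Simpson's rule: (h/3)[f(x₀) + 4f(x₁) + 2f(x₂) + ... + f(xₙ)]

x_0 = 1.2500, f(x_0) = 1.953125, coefficient = 1
x_1 = 1.4000, f(x_1) = 2.744000, coefficient = 4
x_2 = 1.5500, f(x_2) = 3.723875, coefficient = 2
x_3 = 1.7000, f(x_3) = 4.913000, coefficient = 4
x_4 = 1.8500, f(x_4) = 6.331625, coefficient = 2
x_5 = 2.0000, f(x_5) = 8.000000, coefficient = 4
x_6 = 2.1500, f(x_6) = 9.938375, coefficient = 2
x_7 = 2.3000, f(x_7) = 12.167000, coefficient = 4
x_8 = 2.4500, f(x_8) = 14.706125, coefficient = 2
x_9 = 2.6000, f(x_9) = 17.576000, coefficient = 4
x_10 = 2.7500, f(x_10) = 20.796875, coefficient = 1

I ≈ (0.150000/3) × 273.750000 = 13.687500
Exact value: 13.687500
Error: 0.000000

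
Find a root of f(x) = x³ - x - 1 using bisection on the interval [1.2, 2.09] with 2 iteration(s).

f(x) = x³ - x - 1
Initial interval: [1.2, 2.09]

Iteration 1:
  c_1 = (1.200000 + 2.090000)/2 = 1.645000
  f(c_1) = f(1.645000) = 1.806411
  f(a) × f(c) < 0, new interval: [1.200000, 1.645000]
Iteration 2:
  c_2 = (1.200000 + 1.645000)/2 = 1.422500
  f(c_2) = f(1.422500) = 0.455938
  f(a) × f(c) < 0, new interval: [1.200000, 1.422500]

After 2 iteration(s), the approximation is c_2 = 1.422500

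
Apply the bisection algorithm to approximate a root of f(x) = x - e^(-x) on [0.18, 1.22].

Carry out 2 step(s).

f(x) = x - e^(-x)
Initial interval: [0.18, 1.22]

Iteration 1:
  c_1 = (0.180000 + 1.220000)/2 = 0.700000
  f(c_1) = f(0.700000) = 0.203415
  f(a) × f(c) < 0, new interval: [0.180000, 0.700000]
Iteration 2:
  c_2 = (0.180000 + 0.700000)/2 = 0.440000
  f(c_2) = f(0.440000) = -0.204036
  f(a) × f(c) ≥ 0, new interval: [0.440000, 0.700000]

After 2 iteration(s), the approximation is c_2 = 0.440000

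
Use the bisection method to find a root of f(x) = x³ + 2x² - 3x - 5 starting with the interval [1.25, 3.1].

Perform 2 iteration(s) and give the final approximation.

f(x) = x³ + 2x² - 3x - 5
Initial interval: [1.25, 3.1]

Iteration 1:
  c_1 = (1.250000 + 3.100000)/2 = 2.175000
  f(c_1) = f(2.175000) = 8.225359
  f(a) × f(c) < 0, new interval: [1.250000, 2.175000]
Iteration 2:
  c_2 = (1.250000 + 2.175000)/2 = 1.712500
  f(c_2) = f(1.712500) = 0.749986
  f(a) × f(c) < 0, new interval: [1.250000, 1.712500]

After 2 iteration(s), the approximation is c_2 = 1.712500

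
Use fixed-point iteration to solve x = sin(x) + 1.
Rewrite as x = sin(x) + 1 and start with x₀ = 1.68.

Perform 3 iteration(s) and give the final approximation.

Equation: x = sin(x) + 1
Fixed-point form: x = sin(x) + 1
x₀ = 1.68

x_1 = g(1.680000) = 1.994043
x_2 = g(1.994043) = 1.911760
x_3 = g(1.911760) = 1.942433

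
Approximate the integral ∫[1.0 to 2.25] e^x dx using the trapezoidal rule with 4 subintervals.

f(x) = e^x
a = 1.0, b = 2.25, n = 4
h = (b - a)/n = 0.312500

Trapezoidal rule: (h/2)[f(x₀) + 2f(x₁) + 2f(x₂) + ... + f(xₙ)]

x_0 = 1.0000, f(x_0) = 2.718282, coefficient = 1
x_1 = 1.3125, f(x_1) = 3.715451, coefficient = 2
x_2 = 1.6250, f(x_2) = 5.078419, coefficient = 2
x_3 = 1.9375, f(x_3) = 6.941376, coefficient = 2
x_4 = 2.2500, f(x_4) = 9.487736, coefficient = 1

I ≈ (0.312500/2) × 43.676509 = 6.824455
Exact value: 6.769454
Error: 0.055001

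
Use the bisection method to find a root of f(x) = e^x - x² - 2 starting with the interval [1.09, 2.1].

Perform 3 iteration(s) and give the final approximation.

f(x) = e^x - x² - 2
Initial interval: [1.09, 2.1]

Iteration 1:
  c_1 = (1.090000 + 2.100000)/2 = 1.595000
  f(c_1) = f(1.595000) = 0.384304
  f(a) × f(c) < 0, new interval: [1.090000, 1.595000]
Iteration 2:
  c_2 = (1.090000 + 1.595000)/2 = 1.342500
  f(c_2) = f(1.342500) = 0.026297
  f(a) × f(c) < 0, new interval: [1.090000, 1.342500]
Iteration 3:
  c_3 = (1.090000 + 1.342500)/2 = 1.216250
  f(c_3) = f(1.216250) = -0.104754
  f(a) × f(c) ≥ 0, new interval: [1.216250, 1.342500]

After 3 iteration(s), the approximation is c_3 = 1.216250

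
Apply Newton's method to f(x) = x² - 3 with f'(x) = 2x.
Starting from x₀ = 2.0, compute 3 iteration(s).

f(x) = x² - 3
f'(x) = 2x
x₀ = 2.0

Newton-Raphson formula: x_{n+1} = x_n - f(x_n)/f'(x_n)

Iteration 1:
  f(2.000000) = 1.000000
  f'(2.000000) = 4.000000
  x_1 = 2.000000 - 1.000000/4.000000 = 1.750000
Iteration 2:
  f(1.750000) = 0.062500
  f'(1.750000) = 3.500000
  x_2 = 1.750000 - 0.062500/3.500000 = 1.732143
Iteration 3:
  f(1.732143) = 0.000319
  f'(1.732143) = 3.464286
  x_3 = 1.732143 - 0.000319/3.464286 = 1.732051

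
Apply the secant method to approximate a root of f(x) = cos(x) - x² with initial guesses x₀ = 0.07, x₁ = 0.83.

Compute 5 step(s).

f(x) = cos(x) - x²
x₀ = 0.07, x₁ = 0.83

Secant formula: x_{n+1} = x_n - f(x_n)(x_n - x_{n-1})/(f(x_n) - f(x_{n-1}))

Iteration 1:
  f(0.070000) = 0.992651
  f(0.830000) = -0.014024
  x_2 = 0.830000 - (-0.014024)×(0.830000 - 0.070000)/(-0.014024 - 0.992651)
       = 0.819412
Iteration 2:
  f(0.830000) = -0.014024
  f(0.819412) = 0.011214
  x_3 = 0.819412 - 0.011214×(0.819412 - 0.830000)/(0.011214 - (-0.014024))
       = 0.824117
Iteration 3:
  f(0.819412) = 0.011214
  f(0.824117) = 0.000037
  x_4 = 0.824117 - 0.000037×(0.824117 - 0.819412)/(0.000037 - 0.011214)
       = 0.824132
Iteration 4:
  f(0.824117) = 0.000037
  f(0.824132) = 0.000000
  x_5 = 0.824132 - 0.000000×(0.824132 - 0.824117)/(0.000000 - 0.000037)
       = 0.824132
Iteration 5:
  f(0.824132) = 0.000000
  f(0.824132) = 0.000000
  x_6 = 0.824132 - 0.000000×(0.824132 - 0.824132)/(0.000000 - 0.000000)
       = 0.824132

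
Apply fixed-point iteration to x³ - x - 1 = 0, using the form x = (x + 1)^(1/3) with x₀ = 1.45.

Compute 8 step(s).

Equation: x³ - x - 1 = 0
Fixed-point form: x = (x + 1)^(1/3)
x₀ = 1.45

x_1 = g(1.450000) = 1.348100
x_2 = g(1.348100) = 1.329144
x_3 = g(1.329144) = 1.325558
x_4 = g(1.325558) = 1.324878
x_5 = g(1.324878) = 1.324748
x_6 = g(1.324748) = 1.324724
x_7 = g(1.324724) = 1.324719
x_8 = g(1.324719) = 1.324718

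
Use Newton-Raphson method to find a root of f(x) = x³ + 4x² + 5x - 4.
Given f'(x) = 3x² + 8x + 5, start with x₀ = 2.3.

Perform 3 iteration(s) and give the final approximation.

f(x) = x³ + 4x² + 5x - 4
f'(x) = 3x² + 8x + 5
x₀ = 2.3

Newton-Raphson formula: x_{n+1} = x_n - f(x_n)/f'(x_n)

Iteration 1:
  f(2.300000) = 40.827000
  f'(2.300000) = 39.270000
  x_1 = 2.300000 - 40.827000/39.270000 = 1.260351
Iteration 2:
  f(1.260351) = 10.657750
  f'(1.260351) = 19.848268
  x_2 = 1.260351 - 10.657750/19.848268 = 0.723390
Iteration 3:
  f(0.723390) = 2.088670
  f'(0.723390) = 12.357002
  x_3 = 0.723390 - 2.088670/12.357002 = 0.554363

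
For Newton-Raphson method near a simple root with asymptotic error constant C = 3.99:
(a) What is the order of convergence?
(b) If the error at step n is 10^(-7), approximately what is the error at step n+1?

(a) Newton-Raphson has quadratic (order 2) convergence near simple roots.
    This means |e_{n+1}| ≈ C|e_n|².

(b) With |e_n| = 10^(-7) and C = 3.99:
    |e_{n+1}| ≈ 3.99 × (10^(-7))² = 3.99 × 10^(-14)

(a) 2 (quadratic); (b) |e_{n+1}| ≈ 3.990e-14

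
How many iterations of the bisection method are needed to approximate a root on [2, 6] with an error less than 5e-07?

We need (b-a)/2^n ≤ 5e-07
(6 - 2)/2^n ≤ 5e-07
4/2^n ≤ 5e-07
2^n ≥ 8000000
n ≥ log₂(8000000) = 22.93
n ≥ 23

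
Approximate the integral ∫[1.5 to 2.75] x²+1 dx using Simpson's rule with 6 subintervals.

f(x) = x²+1
a = 1.5, b = 2.75, n = 6
h = (b - a)/n = 0.208333

Simpson's rule: (h/3)[f(x₀) + 4f(x₁) + 2f(x₂) + ... + f(xₙ)]

x_0 = 1.5000, f(x_0) = 3.250000, coefficient = 1
x_1 = 1.7083, f(x_1) = 3.918403, coefficient = 4
x_2 = 1.9167, f(x_2) = 4.673611, coefficient = 2
x_3 = 2.1250, f(x_3) = 5.515625, coefficient = 4
x_4 = 2.3333, f(x_4) = 6.444444, coefficient = 2
x_5 = 2.5417, f(x_5) = 7.460069, coefficient = 4
x_6 = 2.7500, f(x_6) = 8.562500, coefficient = 1

I ≈ (0.208333/3) × 101.625000 = 7.057292
Exact value: 7.057292
Error: 0.000000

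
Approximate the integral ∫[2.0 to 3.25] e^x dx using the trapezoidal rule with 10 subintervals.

f(x) = e^x
a = 2.0, b = 3.25, n = 10
h = (b - a)/n = 0.125000

Trapezoidal rule: (h/2)[f(x₀) + 2f(x₁) + 2f(x₂) + ... + f(xₙ)]

x_0 = 2.0000, f(x_0) = 7.389056, coefficient = 1
x_1 = 2.1250, f(x_1) = 8.372897, coefficient = 2
x_2 = 2.2500, f(x_2) = 9.487736, coefficient = 2
x_3 = 2.3750, f(x_3) = 10.751013, coefficient = 2
x_4 = 2.5000, f(x_4) = 12.182494, coefficient = 2
x_5 = 2.6250, f(x_5) = 13.804574, coefficient = 2
x_6 = 2.7500, f(x_6) = 15.642632, coefficient = 2
x_7 = 2.8750, f(x_7) = 17.725424, coefficient = 2
x_8 = 3.0000, f(x_8) = 20.085537, coefficient = 2
x_9 = 3.1250, f(x_9) = 22.759895, coefficient = 2
x_10 = 3.2500, f(x_10) = 25.790340, coefficient = 1

I ≈ (0.125000/2) × 294.803801 = 18.425238
Exact value: 18.401284
Error: 0.023954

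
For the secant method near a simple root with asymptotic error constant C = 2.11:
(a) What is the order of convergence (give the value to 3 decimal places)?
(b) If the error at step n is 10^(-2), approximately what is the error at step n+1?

(a) Secant method has superlinear convergence with order φ = (1+√5)/2 ≈ 1.618.
    This means |e_{n+1}| ≈ C|e_n|^1.618.

(b) With |e_n| = 10^(-2) and C = 2.11:
    |e_{n+1}| ≈ 2.11 × (10^(-2))^1.618 = 2.11 × 10^(-3.24)

(a) ≈ 1.618 (golden ratio); (b) |e_{n+1}| ≈ 1.225e-03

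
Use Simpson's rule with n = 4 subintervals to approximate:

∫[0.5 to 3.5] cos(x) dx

f(x) = cos(x)
a = 0.5, b = 3.5, n = 4
h = (b - a)/n = 0.750000

Simpson's rule: (h/3)[f(x₀) + 4f(x₁) + 2f(x₂) + ... + f(xₙ)]

x_0 = 0.5000, f(x_0) = 0.877583, coefficient = 1
x_1 = 1.2500, f(x_1) = 0.315322, coefficient = 4
x_2 = 2.0000, f(x_2) = -0.416147, coefficient = 2
x_3 = 2.7500, f(x_3) = -0.924302, coefficient = 4
x_4 = 3.5000, f(x_4) = -0.936457, coefficient = 1

I ≈ (0.750000/3) × -3.327088 = -0.831772
Exact value: -0.830209
Error: 0.001563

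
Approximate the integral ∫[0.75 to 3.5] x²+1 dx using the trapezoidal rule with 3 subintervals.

f(x) = x²+1
a = 0.75, b = 3.5, n = 3
h = (b - a)/n = 0.916667

Trapezoidal rule: (h/2)[f(x₀) + 2f(x₁) + 2f(x₂) + ... + f(xₙ)]

x_0 = 0.7500, f(x_0) = 1.562500, coefficient = 1
x_1 = 1.6667, f(x_1) = 3.777778, coefficient = 2
x_2 = 2.5833, f(x_2) = 7.673611, coefficient = 2
x_3 = 3.5000, f(x_3) = 13.250000, coefficient = 1

I ≈ (0.916667/2) × 37.715278 = 17.286169
Exact value: 16.901042
Error: 0.385127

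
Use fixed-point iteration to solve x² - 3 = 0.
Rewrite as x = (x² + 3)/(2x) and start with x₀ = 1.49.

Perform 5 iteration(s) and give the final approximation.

Equation: x² - 3 = 0
Fixed-point form: x = (x² + 3)/(2x)
x₀ = 1.49

x_1 = g(1.490000) = 1.751711
x_2 = g(1.751711) = 1.732161
x_3 = g(1.732161) = 1.732051
x_4 = g(1.732051) = 1.732051
x_5 = g(1.732051) = 1.732051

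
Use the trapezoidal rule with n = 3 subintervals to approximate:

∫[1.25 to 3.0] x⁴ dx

f(x) = x⁴
a = 1.25, b = 3.0, n = 3
h = (b - a)/n = 0.583333

Trapezoidal rule: (h/2)[f(x₀) + 2f(x₁) + 2f(x₂) + ... + f(xₙ)]

x_0 = 1.2500, f(x_0) = 2.441406, coefficient = 1
x_1 = 1.8333, f(x_1) = 11.297068, coefficient = 2
x_2 = 2.4167, f(x_2) = 34.108845, coefficient = 2
x_3 = 3.0000, f(x_3) = 81.000000, coefficient = 1

I ≈ (0.583333/2) × 174.253231 = 50.823859
Exact value: 47.989648
Error: 2.834211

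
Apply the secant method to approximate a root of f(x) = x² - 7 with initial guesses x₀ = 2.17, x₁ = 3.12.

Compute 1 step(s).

f(x) = x² - 7
x₀ = 2.17, x₁ = 3.12

Secant formula: x_{n+1} = x_n - f(x_n)(x_n - x_{n-1})/(f(x_n) - f(x_{n-1}))

Iteration 1:
  f(2.170000) = -2.291100
  f(3.120000) = 2.734400
  x_2 = 3.120000 - 2.734400×(3.120000 - 2.170000)/(2.734400 - (-2.291100))
       = 2.603100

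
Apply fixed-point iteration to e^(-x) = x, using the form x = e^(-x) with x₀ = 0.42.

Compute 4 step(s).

Equation: e^(-x) = x
Fixed-point form: x = e^(-x)
x₀ = 0.42

x_1 = g(0.420000) = 0.657047
x_2 = g(0.657047) = 0.518380
x_3 = g(0.518380) = 0.595484
x_4 = g(0.595484) = 0.551295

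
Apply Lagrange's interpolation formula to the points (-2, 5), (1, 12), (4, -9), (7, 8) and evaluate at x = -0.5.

Lagrange interpolation formula:
P(x) = Σ yᵢ × Lᵢ(x)
where Lᵢ(x) = Π_{j≠i} (x - xⱼ)/(xᵢ - xⱼ)

L_0(-0.5) = (-0.5 - 1)/(-2 - 1) × (-0.5 - 4)/(-2 - 4) × (-0.5 - 7)/(-2 - 7) = 0.312500
L_1(-0.5) = (-0.5 - (-2))/(1 - (-2)) × (-0.5 - 4)/(1 - 4) × (-0.5 - 7)/(1 - 7) = 0.937500
L_2(-0.5) = (-0.5 - (-2))/(4 - (-2)) × (-0.5 - 1)/(4 - 1) × (-0.5 - 7)/(4 - 7) = -0.312500
L_3(-0.5) = (-0.5 - (-2))/(7 - (-2)) × (-0.5 - 1)/(7 - 1) × (-0.5 - 4)/(7 - 4) = 0.062500

P(-0.5) = 5×L_0(-0.5) + 12×L_1(-0.5) + (-9)×L_2(-0.5) + 8×L_3(-0.5)
P(-0.5) = 16.125000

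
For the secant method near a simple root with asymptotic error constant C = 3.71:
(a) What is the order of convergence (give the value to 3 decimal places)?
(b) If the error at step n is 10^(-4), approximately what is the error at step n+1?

(a) Secant method has superlinear convergence with order φ = (1+√5)/2 ≈ 1.618.
    This means |e_{n+1}| ≈ C|e_n|^1.618.

(b) With |e_n| = 10^(-4) and C = 3.71:
    |e_{n+1}| ≈ 3.71 × (10^(-4))^1.618 = 3.71 × 10^(-6.47)

(a) ≈ 1.618 (golden ratio); (b) |e_{n+1}| ≈ 1.251e-06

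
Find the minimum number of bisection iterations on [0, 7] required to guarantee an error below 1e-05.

We need (b-a)/2^n ≤ 1e-05
(7 - 0)/2^n ≤ 1e-05
7/2^n ≤ 1e-05
2^n ≥ 700000
n ≥ log₂(700000) = 19.42
n ≥ 20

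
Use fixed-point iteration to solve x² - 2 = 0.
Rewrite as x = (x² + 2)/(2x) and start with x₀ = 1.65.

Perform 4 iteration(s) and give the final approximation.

Equation: x² - 2 = 0
Fixed-point form: x = (x² + 2)/(2x)
x₀ = 1.65

x_1 = g(1.650000) = 1.431061
x_2 = g(1.431061) = 1.414313
x_3 = g(1.414313) = 1.414214
x_4 = g(1.414214) = 1.414214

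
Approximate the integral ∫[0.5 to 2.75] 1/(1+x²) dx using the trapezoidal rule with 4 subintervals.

f(x) = 1/(1+x²)
a = 0.5, b = 2.75, n = 4
h = (b - a)/n = 0.562500

Trapezoidal rule: (h/2)[f(x₀) + 2f(x₁) + 2f(x₂) + ... + f(xₙ)]

x_0 = 0.5000, f(x_0) = 0.800000, coefficient = 1
x_1 = 1.0625, f(x_1) = 0.469725, coefficient = 2
x_2 = 1.6250, f(x_2) = 0.274678, coefficient = 2
x_3 = 2.1875, f(x_3) = 0.172856, coefficient = 2
x_4 = 2.7500, f(x_4) = 0.116788, coefficient = 1

I ≈ (0.562500/2) × 2.751306 = 0.773805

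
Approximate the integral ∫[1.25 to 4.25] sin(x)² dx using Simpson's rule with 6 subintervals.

f(x) = sin(x)²
a = 1.25, b = 4.25, n = 6
h = (b - a)/n = 0.500000

Simpson's rule: (h/3)[f(x₀) + 4f(x₁) + 2f(x₂) + ... + f(xₙ)]

x_0 = 1.2500, f(x_0) = 0.900572, coefficient = 1
x_1 = 1.7500, f(x_1) = 0.968228, coefficient = 4
x_2 = 2.2500, f(x_2) = 0.605398, coefficient = 2
x_3 = 2.7500, f(x_3) = 0.145665, coefficient = 4
x_4 = 3.2500, f(x_4) = 0.011706, coefficient = 2
x_5 = 3.7500, f(x_5) = 0.326682, coefficient = 4
x_6 = 4.2500, f(x_6) = 0.801006, coefficient = 1

I ≈ (0.500000/3) × 8.698089 = 1.449682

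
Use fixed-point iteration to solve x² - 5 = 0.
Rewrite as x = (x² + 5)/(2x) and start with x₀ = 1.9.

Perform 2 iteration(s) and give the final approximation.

Equation: x² - 5 = 0
Fixed-point form: x = (x² + 5)/(2x)
x₀ = 1.9

x_1 = g(1.900000) = 2.265789
x_2 = g(2.265789) = 2.236263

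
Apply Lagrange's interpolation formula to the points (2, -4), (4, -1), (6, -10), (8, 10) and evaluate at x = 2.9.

Lagrange interpolation formula:
P(x) = Σ yᵢ × Lᵢ(x)
where Lᵢ(x) = Π_{j≠i} (x - xⱼ)/(xᵢ - xⱼ)

L_0(2.9) = (2.9 - 4)/(2 - 4) × (2.9 - 6)/(2 - 6) × (2.9 - 8)/(2 - 8) = 0.362313
L_1(2.9) = (2.9 - 2)/(4 - 2) × (2.9 - 6)/(4 - 6) × (2.9 - 8)/(4 - 8) = 0.889312
L_2(2.9) = (2.9 - 2)/(6 - 2) × (2.9 - 4)/(6 - 4) × (2.9 - 8)/(6 - 8) = -0.315562
L_3(2.9) = (2.9 - 2)/(8 - 2) × (2.9 - 4)/(8 - 4) × (2.9 - 6)/(8 - 6) = 0.063938

P(2.9) = (-4)×L_0(2.9) + (-1)×L_1(2.9) + (-10)×L_2(2.9) + 10×L_3(2.9)
P(2.9) = 1.456437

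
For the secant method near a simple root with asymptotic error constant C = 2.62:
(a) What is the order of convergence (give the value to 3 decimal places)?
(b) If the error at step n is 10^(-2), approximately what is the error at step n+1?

(a) Secant method has superlinear convergence with order φ = (1+√5)/2 ≈ 1.618.
    This means |e_{n+1}| ≈ C|e_n|^1.618.

(b) With |e_n| = 10^(-2) and C = 2.62:
    |e_{n+1}| ≈ 2.62 × (10^(-2))^1.618 = 2.62 × 10^(-3.24)

(a) ≈ 1.618 (golden ratio); (b) |e_{n+1}| ≈ 1.521e-03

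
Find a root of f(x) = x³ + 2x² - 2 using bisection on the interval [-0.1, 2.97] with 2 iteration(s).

f(x) = x³ + 2x² - 2
Initial interval: [-0.1, 2.97]

Iteration 1:
  c_1 = (-0.100000 + 2.970000)/2 = 1.435000
  f(c_1) = f(1.435000) = 5.073438
  f(a) × f(c) < 0, new interval: [-0.100000, 1.435000]
Iteration 2:
  c_2 = (-0.100000 + 1.435000)/2 = 0.667500
  f(c_2) = f(0.667500) = -0.811479
  f(a) × f(c) ≥ 0, new interval: [0.667500, 1.435000]

After 2 iteration(s), the approximation is c_2 = 0.667500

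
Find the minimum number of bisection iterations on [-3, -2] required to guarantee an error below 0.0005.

We need (b-a)/2^n ≤ 0.0005
(-2 - (-3))/2^n ≤ 0.0005
1/2^n ≤ 0.0005
2^n ≥ 2000
n ≥ log₂(2000) = 10.97
n ≥ 11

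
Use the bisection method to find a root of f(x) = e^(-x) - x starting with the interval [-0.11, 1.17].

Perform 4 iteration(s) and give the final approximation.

f(x) = e^(-x) - x
Initial interval: [-0.11, 1.17]

Iteration 1:
  c_1 = (-0.110000 + 1.170000)/2 = 0.530000
  f(c_1) = f(0.530000) = 0.058605
  f(a) × f(c) ≥ 0, new interval: [0.530000, 1.170000]
Iteration 2:
  c_2 = (0.530000 + 1.170000)/2 = 0.850000
  f(c_2) = f(0.850000) = -0.422585
  f(a) × f(c) < 0, new interval: [0.530000, 0.850000]
Iteration 3:
  c_3 = (0.530000 + 0.850000)/2 = 0.690000
  f(c_3) = f(0.690000) = -0.188424
  f(a) × f(c) < 0, new interval: [0.530000, 0.690000]
Iteration 4:
  c_4 = (0.530000 + 0.690000)/2 = 0.610000
  f(c_4) = f(0.610000) = -0.066649
  f(a) × f(c) < 0, new interval: [0.530000, 0.610000]

After 4 iteration(s), the approximation is c_4 = 0.610000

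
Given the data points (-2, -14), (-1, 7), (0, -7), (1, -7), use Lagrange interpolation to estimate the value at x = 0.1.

Lagrange interpolation formula:
P(x) = Σ yᵢ × Lᵢ(x)
where Lᵢ(x) = Π_{j≠i} (x - xⱼ)/(xᵢ - xⱼ)

L_0(0.1) = (0.1 - (-1))/(-2 - (-1)) × (0.1 - 0)/(-2 - 0) × (0.1 - 1)/(-2 - 1) = 0.016500
L_1(0.1) = (0.1 - (-2))/(-1 - (-2)) × (0.1 - 0)/(-1 - 0) × (0.1 - 1)/(-1 - 1) = -0.094500
L_2(0.1) = (0.1 - (-2))/(0 - (-2)) × (0.1 - (-1))/(0 - (-1)) × (0.1 - 1)/(0 - 1) = 1.039500
L_3(0.1) = (0.1 - (-2))/(1 - (-2)) × (0.1 - (-1))/(1 - (-1)) × (0.1 - 0)/(1 - 0) = 0.038500

P(0.1) = (-14)×L_0(0.1) + 7×L_1(0.1) + (-7)×L_2(0.1) + (-7)×L_3(0.1)
P(0.1) = -8.438500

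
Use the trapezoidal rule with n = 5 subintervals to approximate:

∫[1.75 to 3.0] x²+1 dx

f(x) = x²+1
a = 1.75, b = 3.0, n = 5
h = (b - a)/n = 0.250000

Trapezoidal rule: (h/2)[f(x₀) + 2f(x₁) + 2f(x₂) + ... + f(xₙ)]

x_0 = 1.7500, f(x_0) = 4.062500, coefficient = 1
x_1 = 2.0000, f(x_1) = 5.000000, coefficient = 2
x_2 = 2.2500, f(x_2) = 6.062500, coefficient = 2
x_3 = 2.5000, f(x_3) = 7.250000, coefficient = 2
x_4 = 2.7500, f(x_4) = 8.562500, coefficient = 2
x_5 = 3.0000, f(x_5) = 10.000000, coefficient = 1

I ≈ (0.250000/2) × 67.812500 = 8.476562
Exact value: 8.463542
Error: 0.013021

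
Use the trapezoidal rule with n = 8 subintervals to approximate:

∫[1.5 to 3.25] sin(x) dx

f(x) = sin(x)
a = 1.5, b = 3.25, n = 8
h = (b - a)/n = 0.218750

Trapezoidal rule: (h/2)[f(x₀) + 2f(x₁) + 2f(x₂) + ... + f(xₙ)]

x_0 = 1.5000, f(x_0) = 0.997495, coefficient = 1
x_1 = 1.7188, f(x_1) = 0.989075, coefficient = 2
x_2 = 1.9375, f(x_2) = 0.933514, coefficient = 2
x_3 = 2.1562, f(x_3) = 0.833461, coefficient = 2
x_4 = 2.3750, f(x_4) = 0.693685, coefficient = 2
x_5 = 2.5938, f(x_5) = 0.520847, coefficient = 2
x_6 = 2.8125, f(x_6) = 0.323185, coefficient = 2
x_7 = 3.0312, f(x_7) = 0.110119, coefficient = 2
x_8 = 3.2500, f(x_8) = -0.108195, coefficient = 1

I ≈ (0.218750/2) × 9.697071 = 1.060617
Exact value: 1.064867
Error: 0.004250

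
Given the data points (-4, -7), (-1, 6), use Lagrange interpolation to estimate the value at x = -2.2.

Lagrange interpolation formula:
P(x) = Σ yᵢ × Lᵢ(x)
where Lᵢ(x) = Π_{j≠i} (x - xⱼ)/(xᵢ - xⱼ)

L_0(-2.2) = (-2.2 - (-1))/(-4 - (-1)) = 0.400000
L_1(-2.2) = (-2.2 - (-4))/(-1 - (-4)) = 0.600000

P(-2.2) = (-7)×L_0(-2.2) + 6×L_1(-2.2)
P(-2.2) = 0.800000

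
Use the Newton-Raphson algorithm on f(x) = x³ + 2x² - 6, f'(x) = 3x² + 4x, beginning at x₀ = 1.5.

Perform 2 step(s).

f(x) = x³ + 2x² - 6
f'(x) = 3x² + 4x
x₀ = 1.5

Newton-Raphson formula: x_{n+1} = x_n - f(x_n)/f'(x_n)

Iteration 1:
  f(1.500000) = 1.875000
  f'(1.500000) = 12.750000
  x_1 = 1.500000 - 1.875000/12.750000 = 1.352941
Iteration 2:
  f(1.352941) = 0.137391
  f'(1.352941) = 10.903114
  x_2 = 1.352941 - 0.137391/10.903114 = 1.340340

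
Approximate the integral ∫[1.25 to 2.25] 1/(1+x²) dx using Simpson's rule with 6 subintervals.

f(x) = 1/(1+x²)
a = 1.25, b = 2.25, n = 6
h = (b - a)/n = 0.166667

Simpson's rule: (h/3)[f(x₀) + 4f(x₁) + 2f(x₂) + ... + f(xₙ)]

x_0 = 1.2500, f(x_0) = 0.390244, coefficient = 1
x_1 = 1.4167, f(x_1) = 0.332564, coefficient = 4
x_2 = 1.5833, f(x_2) = 0.285149, coefficient = 2
x_3 = 1.7500, f(x_3) = 0.246154, coefficient = 4
x_4 = 1.9167, f(x_4) = 0.213967, coefficient = 2
x_5 = 2.0833, f(x_5) = 0.187256, coefficient = 4
x_6 = 2.2500, f(x_6) = 0.164948, coefficient = 1

I ≈ (0.166667/3) × 4.617318 = 0.256518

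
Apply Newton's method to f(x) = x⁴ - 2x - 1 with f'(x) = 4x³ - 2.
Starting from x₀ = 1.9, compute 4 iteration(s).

f(x) = x⁴ - 2x - 1
f'(x) = 4x³ - 2
x₀ = 1.9

Newton-Raphson formula: x_{n+1} = x_n - f(x_n)/f'(x_n)

Iteration 1:
  f(1.900000) = 8.232100
  f'(1.900000) = 25.436000
  x_1 = 1.900000 - 8.232100/25.436000 = 1.576360
Iteration 2:
  f(1.576360) = 2.022066
  f'(1.576360) = 13.668465
  x_2 = 1.576360 - 2.022066/13.668465 = 1.428424
Iteration 3:
  f(1.428424) = 0.306361
  f'(1.428424) = 9.658190
  x_3 = 1.428424 - 0.306361/9.658190 = 1.396703
Iteration 4:
  f(1.396703) = 0.012137
  f'(1.396703) = 8.898645
  x_4 = 1.396703 - 0.012137/8.898645 = 1.395339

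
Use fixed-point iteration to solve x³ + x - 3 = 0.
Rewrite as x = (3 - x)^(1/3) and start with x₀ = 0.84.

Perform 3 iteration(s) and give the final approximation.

Equation: x³ + x - 3 = 0
Fixed-point form: x = (3 - x)^(1/3)
x₀ = 0.84

x_1 = g(0.840000) = 1.292661
x_2 = g(1.292661) = 1.195198
x_3 = g(1.195198) = 1.217521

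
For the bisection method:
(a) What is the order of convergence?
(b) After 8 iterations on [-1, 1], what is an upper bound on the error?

(a) Bisection has linear (order 1) convergence; the error is halved each step.

(b) Error bound = (b-a)/2^n = (1 - (-1))/2^{8}
    = 2/2^{8}

(a) 1 (linear); (b) error ≤ 7.81e-03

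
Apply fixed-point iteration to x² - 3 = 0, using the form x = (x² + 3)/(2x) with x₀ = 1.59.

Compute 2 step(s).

Equation: x² - 3 = 0
Fixed-point form: x = (x² + 3)/(2x)
x₀ = 1.59

x_1 = g(1.590000) = 1.738396
x_2 = g(1.738396) = 1.732062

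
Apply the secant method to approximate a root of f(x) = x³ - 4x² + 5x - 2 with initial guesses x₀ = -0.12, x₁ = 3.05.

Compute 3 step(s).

f(x) = x³ - 4x² + 5x - 2
x₀ = -0.12, x₁ = 3.05

Secant formula: x_{n+1} = x_n - f(x_n)(x_n - x_{n-1})/(f(x_n) - f(x_{n-1}))

Iteration 1:
  f(-0.120000) = -2.659328
  f(3.050000) = 4.412625
  x_2 = 3.050000 - 4.412625×(3.050000 - (-0.120000))/(4.412625 - (-2.659328))
       = 1.072043
Iteration 2:
  f(3.050000) = 4.412625
  f(1.072043) = -0.004816
  x_3 = 1.072043 - (-0.004816)×(1.072043 - 3.050000)/(-0.004816 - 4.412625)
       = 1.074199
Iteration 3:
  f(1.072043) = -0.004816
  f(1.074199) = -0.005097
  x_4 = 1.074199 - (-0.005097)×(1.074199 - 1.072043)/(-0.005097 - (-0.004816))
       = 1.035052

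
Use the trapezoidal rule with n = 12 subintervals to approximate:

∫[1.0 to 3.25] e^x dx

f(x) = e^x
a = 1.0, b = 3.25, n = 12
h = (b - a)/n = 0.187500

Trapezoidal rule: (h/2)[f(x₀) + 2f(x₁) + 2f(x₂) + ... + f(xₙ)]

x_0 = 1.0000, f(x_0) = 2.718282, coefficient = 1
x_1 = 1.1875, f(x_1) = 3.278874, coefficient = 2
x_2 = 1.3750, f(x_2) = 3.955077, coefficient = 2
x_3 = 1.5625, f(x_3) = 4.770733, coefficient = 2
x_4 = 1.7500, f(x_4) = 5.754603, coefficient = 2
x_5 = 1.9375, f(x_5) = 6.941376, coefficient = 2
x_6 = 2.1250, f(x_6) = 8.372897, coefficient = 2
x_7 = 2.3125, f(x_7) = 10.099642, coefficient = 2
x_8 = 2.5000, f(x_8) = 12.182494, coefficient = 2
x_9 = 2.6875, f(x_9) = 14.694893, coefficient = 2
x_10 = 2.8750, f(x_10) = 17.725424, coefficient = 2
x_11 = 3.0625, f(x_11) = 21.380943, coefficient = 2
x_12 = 3.2500, f(x_12) = 25.790340, coefficient = 1

I ≈ (0.187500/2) × 246.822533 = 23.139612
Exact value: 23.072058
Error: 0.067554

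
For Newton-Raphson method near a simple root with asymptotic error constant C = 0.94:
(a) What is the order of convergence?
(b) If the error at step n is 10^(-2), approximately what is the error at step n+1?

(a) Newton-Raphson has quadratic (order 2) convergence near simple roots.
    This means |e_{n+1}| ≈ C|e_n|².

(b) With |e_n| = 10^(-2) and C = 0.94:
    |e_{n+1}| ≈ 0.94 × (10^(-2))² = 0.94 × 10^(-4)

(a) 2 (quadratic); (b) |e_{n+1}| ≈ 9.400e-05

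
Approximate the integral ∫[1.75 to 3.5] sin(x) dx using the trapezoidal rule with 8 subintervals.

f(x) = sin(x)
a = 1.75, b = 3.5, n = 8
h = (b - a)/n = 0.218750

Trapezoidal rule: (h/2)[f(x₀) + 2f(x₁) + 2f(x₂) + ... + f(xₙ)]

x_0 = 1.7500, f(x_0) = 0.983986, coefficient = 1
x_1 = 1.9688, f(x_1) = 0.921856, coefficient = 2
x_2 = 2.1875, f(x_2) = 0.815789, coefficient = 2
x_3 = 2.4062, f(x_3) = 0.670841, coefficient = 2
x_4 = 2.6250, f(x_4) = 0.493920, coefficient = 2
x_5 = 2.8438, f(x_5) = 0.293459, coefficient = 2
x_6 = 3.0625, f(x_6) = 0.079010, coefficient = 2
x_7 = 3.2812, f(x_7) = -0.139204, coefficient = 2
x_8 = 3.5000, f(x_8) = -0.350783, coefficient = 1

I ≈ (0.218750/2) × 6.904546 = 0.755185
Exact value: 0.758211
Error: 0.003026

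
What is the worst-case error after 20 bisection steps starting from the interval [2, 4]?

Bisection error bound: |error| ≤ (b-a)/2^n
|error| ≤ (4 - 2)/2^20 = 2/2^20
|error| ≤ 0.0000019073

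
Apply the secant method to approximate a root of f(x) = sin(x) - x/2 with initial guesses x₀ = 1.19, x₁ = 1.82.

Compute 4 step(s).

f(x) = sin(x) - x/2
x₀ = 1.19, x₁ = 1.82

Secant formula: x_{n+1} = x_n - f(x_n)(x_n - x_{n-1})/(f(x_n) - f(x_{n-1}))

Iteration 1:
  f(1.190000) = 0.333369
  f(1.820000) = 0.059109
  x_2 = 1.820000 - 0.059109×(1.820000 - 1.190000)/(0.059109 - 0.333369)
       = 1.955779
Iteration 2:
  f(1.820000) = 0.059109
  f(1.955779) = -0.051085
  x_3 = 1.955779 - (-0.051085)×(1.955779 - 1.820000)/(-0.051085 - 0.059109)
       = 1.892833
Iteration 3:
  f(1.955779) = -0.051085
  f(1.892833) = 0.002176
  x_4 = 1.892833 - 0.002176×(1.892833 - 1.955779)/(0.002176 - (-0.051085))
       = 1.895405
Iteration 4:
  f(1.892833) = 0.002176
  f(1.895405) = 0.000073
  x_5 = 1.895405 - 0.000073×(1.895405 - 1.892833)/(0.000073 - 0.002176)
       = 1.895494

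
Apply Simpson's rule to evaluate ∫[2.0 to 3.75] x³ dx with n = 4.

f(x) = x³
a = 2.0, b = 3.75, n = 4
h = (b - a)/n = 0.437500

Simpson's rule: (h/3)[f(x₀) + 4f(x₁) + 2f(x₂) + ... + f(xₙ)]

x_0 = 2.0000, f(x_0) = 8.000000, coefficient = 1
x_1 = 2.4375, f(x_1) = 14.482178, coefficient = 4
x_2 = 2.8750, f(x_2) = 23.763672, coefficient = 2
x_3 = 3.3125, f(x_3) = 36.346924, coefficient = 4
x_4 = 3.7500, f(x_4) = 52.734375, coefficient = 1

I ≈ (0.437500/3) × 311.578125 = 45.438477
Exact value: 45.438477
Error: 0.000000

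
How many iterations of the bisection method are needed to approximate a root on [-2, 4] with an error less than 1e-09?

We need (b-a)/2^n ≤ 1e-09
(4 - (-2))/2^n ≤ 1e-09
6/2^n ≤ 1e-09
2^n ≥ 6000000000
n ≥ log₂(6000000000) = 32.48
n ≥ 33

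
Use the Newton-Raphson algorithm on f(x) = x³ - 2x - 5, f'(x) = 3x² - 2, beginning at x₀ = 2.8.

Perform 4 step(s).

f(x) = x³ - 2x - 5
f'(x) = 3x² - 2
x₀ = 2.8

Newton-Raphson formula: x_{n+1} = x_n - f(x_n)/f'(x_n)

Iteration 1:
  f(2.800000) = 11.352000
  f'(2.800000) = 21.520000
  x_1 = 2.800000 - 11.352000/21.520000 = 2.272491
Iteration 2:
  f(2.272491) = 2.190647
  f'(2.272491) = 13.492642
  x_2 = 2.272491 - 2.190647/13.492642 = 2.110132
Iteration 3:
  f(2.110132) = 0.175431
  f'(2.110132) = 11.357972
  x_3 = 2.110132 - 0.175431/11.357972 = 2.094686
Iteration 4:
  f(2.094686) = 0.001507
  f'(2.094686) = 11.163134
  x_4 = 2.094686 - 0.001507/11.163134 = 2.094551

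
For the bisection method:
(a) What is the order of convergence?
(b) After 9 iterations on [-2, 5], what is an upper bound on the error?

(a) Bisection has linear (order 1) convergence; the error is halved each step.

(b) Error bound = (b-a)/2^n = (5 - (-2))/2^{9}
    = 7/2^{9}

(a) 1 (linear); (b) error ≤ 1.37e-02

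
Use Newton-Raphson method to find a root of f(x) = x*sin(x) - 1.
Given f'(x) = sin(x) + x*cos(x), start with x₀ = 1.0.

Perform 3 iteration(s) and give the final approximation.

f(x) = x*sin(x) - 1
f'(x) = sin(x) + x*cos(x)
x₀ = 1.0

Newton-Raphson formula: x_{n+1} = x_n - f(x_n)/f'(x_n)

Iteration 1:
  f(1.000000) = -0.158529
  f'(1.000000) = 1.381773
  x_1 = 1.000000 - (-0.158529)/1.381773 = 1.114729
Iteration 2:
  f(1.114729) = 0.000794
  f'(1.114729) = 1.388741
  x_2 = 1.114729 - 0.000794/1.388741 = 1.114157
Iteration 3:
  f(1.114157) = 0.000000
  f'(1.114157) = 1.388809
  x_3 = 1.114157 - 0.000000/1.388809 = 1.114157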